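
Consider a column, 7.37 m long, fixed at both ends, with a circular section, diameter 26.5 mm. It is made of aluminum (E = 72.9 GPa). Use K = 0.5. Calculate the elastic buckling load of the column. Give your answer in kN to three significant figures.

I = πd⁴/64 = π×26.5⁴/64 = 2.421×10^4 mm⁴
I = 2.421×10^4 mm⁴ = 2.421×10^-8 m⁴
Effective length L_e = K·L = 0.5 × 7.37 = 3.685 m
P_cr = π²EI / L_e² = π² × 72.9×10⁹ × 2.421×10^-8 / 3.685² = 1.283×10^3 N

P_cr ≈ 1.28 kN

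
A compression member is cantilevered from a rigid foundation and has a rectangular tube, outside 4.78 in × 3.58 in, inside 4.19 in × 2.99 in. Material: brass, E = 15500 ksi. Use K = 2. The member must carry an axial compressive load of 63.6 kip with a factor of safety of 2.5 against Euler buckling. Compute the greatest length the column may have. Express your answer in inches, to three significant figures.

Weak-axis I_min = (h_o·b_o³ − h_i·b_i³)/12 with b_o = 3.58, b_i = 2.990 in (shorter outer/inner sides).
I_min = (4.78×3.58³ − 4.190×2.990³)/12 = 8.943 in⁴
Required critical load P_cr = n·P = 2.5 × 63.6 = 159.0 kip = 1.590×10^5 lb
From P_cr = π²EI/(K·L)²:  L = (1/K)·√(π²EI/P_cr) = (1/2)·√(π²×1.55×10^7×8.943/1.590×10^5)
L = 46.4 in

L_max ≈ 46.4 in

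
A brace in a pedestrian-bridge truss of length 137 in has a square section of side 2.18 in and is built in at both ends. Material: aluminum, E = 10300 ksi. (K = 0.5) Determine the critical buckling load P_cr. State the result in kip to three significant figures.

P_cr ≈ 40.8 kip

I = a⁴/12 = 2.18⁴/12 = 1.882 in⁴
Effective length L_e = K·L = 0.5 × 137 = 68.50 in
P_cr = π²EI / L_e² = π² × 10300×10³ × 1.882 / 68.50² = 4.078×10^4 lb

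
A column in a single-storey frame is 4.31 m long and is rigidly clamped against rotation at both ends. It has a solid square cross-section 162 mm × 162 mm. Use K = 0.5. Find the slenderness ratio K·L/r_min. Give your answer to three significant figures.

λ ≈ 46.1

For a square r = a/√12 = 162/√12 = 46.77 mm
L_e = K·L = 0.5 × 4.31 m = 2.155 m = 2155.0 mm
λ = L_e / r_min = 2155.0 / 46.77 = 46.1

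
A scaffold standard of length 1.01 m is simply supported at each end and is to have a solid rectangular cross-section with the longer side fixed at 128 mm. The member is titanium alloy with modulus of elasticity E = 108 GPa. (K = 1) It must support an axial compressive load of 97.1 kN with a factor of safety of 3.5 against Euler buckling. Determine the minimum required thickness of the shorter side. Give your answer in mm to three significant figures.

Required P_cr = n·P = 3.5 × 97.1 = 339.8 kN
L_e = K·L = 1 × 1.01 = 1.010 m
Required I = P_cr·L_e²/(π²E) = 3.398×10^5 × 1.010² / (π² × 1.08×10^11) = 3.252×10^-7 m⁴
I_req = 3.252×10^5 mm⁴
Rectangle, weak axis: I_min = h·b³/12 with h = 128 mm fixed  ⇒  b = (12I/h)^(1/3) = 31.2 mm

b ≈ 31.2 mm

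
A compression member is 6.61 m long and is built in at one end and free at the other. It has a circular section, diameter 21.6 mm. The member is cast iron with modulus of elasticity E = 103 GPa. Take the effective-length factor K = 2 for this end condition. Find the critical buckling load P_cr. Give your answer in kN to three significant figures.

I = πd⁴/64 = π×21.6⁴/64 = 1.069×10^4 mm⁴
I = 1.069×10^4 mm⁴ = 1.069×10^-8 m⁴
Effective length L_e = K·L = 2 × 6.61 = 13.22 m
P_cr = π²EI / L_e² = π² × 103×10⁹ × 1.069×10^-8 / 13.22² = 62.15 N

P_cr ≈ 0.0622 kN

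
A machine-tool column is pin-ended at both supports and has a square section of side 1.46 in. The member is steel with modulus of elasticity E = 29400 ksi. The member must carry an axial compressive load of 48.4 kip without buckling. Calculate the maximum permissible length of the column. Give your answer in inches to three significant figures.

L_max ≈ 47.6 in

I = a⁴/12 = 1.46⁴/12 = 0.3786 in⁴
At the buckling limit P_cr = P = 4.840×10^4 lb
From P_cr = π²EI/(K·L)²:  L = (1/K)·√(π²EI/P_cr) = (1/1)·√(π²×2.94×10^7×0.3786/4.840×10^4)
L = 47.6 in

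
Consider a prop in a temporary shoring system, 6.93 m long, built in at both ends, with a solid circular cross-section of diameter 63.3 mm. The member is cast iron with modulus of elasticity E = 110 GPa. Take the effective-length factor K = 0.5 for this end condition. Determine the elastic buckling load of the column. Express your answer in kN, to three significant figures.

I = πd⁴/64 = π×63.3⁴/64 = 7.881×10^5 mm⁴
I = 7.881×10^5 mm⁴ = 7.881×10^-7 m⁴
Effective length L_e = K·L = 0.5 × 6.93 = 3.465 m
P_cr = π²EI / L_e² = π² × 110×10⁹ × 7.881×10^-7 / 3.465² = 7.126×10^4 N

P_cr ≈ 71.3 kN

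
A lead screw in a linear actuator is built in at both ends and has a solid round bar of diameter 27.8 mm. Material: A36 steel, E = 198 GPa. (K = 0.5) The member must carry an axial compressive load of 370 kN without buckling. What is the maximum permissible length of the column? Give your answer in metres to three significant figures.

L_max ≈ 0.787 m

I = πd⁴/64 = π×27.8⁴/64 = 2.932×10^4 mm⁴
I = 2.932×10^-8 m⁴
At the buckling limit P_cr = P = 3.700×10^5 N
From P_cr = π²EI/(K·L)²:  L = (1/K)·√(π²EI/P_cr) = (1/0.5)·√(π²×1.98×10^11×2.932×10^-8/3.700×10^5)
L = 0.787 m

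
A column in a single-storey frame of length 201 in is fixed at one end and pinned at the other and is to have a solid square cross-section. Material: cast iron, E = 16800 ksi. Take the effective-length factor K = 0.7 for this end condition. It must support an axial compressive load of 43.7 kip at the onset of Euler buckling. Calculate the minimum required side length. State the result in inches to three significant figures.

a ≈ 2.81 in

L_e = K·L = 0.7 × 201 = 140.7 in
Required I = P_cr·L_e²/(π²E) = 4.370×10^4 × 140.7² / (π² × 1.68×10^7) = 5.217 in⁴
Solid square: I = a⁴/12  ⇒  a = (12I)^(1/4) = (12×5.217)^(1/4) = 2.81 in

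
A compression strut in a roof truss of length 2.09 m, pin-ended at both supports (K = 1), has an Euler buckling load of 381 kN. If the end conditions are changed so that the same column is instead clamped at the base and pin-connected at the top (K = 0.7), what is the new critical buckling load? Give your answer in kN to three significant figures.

P_cr ∝ 1/K², so P_cr,new = P_cr,old × (K_old/K_new)² = 381 × (1/0.7)²
= 381 × 2.041 = 778 kN

P_cr ≈ 778 kN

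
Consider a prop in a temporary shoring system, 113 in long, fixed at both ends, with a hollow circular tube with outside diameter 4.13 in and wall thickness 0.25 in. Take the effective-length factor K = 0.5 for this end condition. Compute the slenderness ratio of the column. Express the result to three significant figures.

λ ≈ 41.1

Inner diameter d_i = 4.13 − 2×0.25 = 3.630 in
I = π(d_o⁴ − d_i⁴)/64 = π(4.13⁴ − 3.630⁴)/64 = 5.758 in⁴
A = 3.047 in²;  r_min = √(I/A) = √(5.758/3.047) = 1.375 in
L_e = K·L = 0.5 × 113 = 56.50 in
λ = L_e / r_min = 56.500 / 1.375 = 41.1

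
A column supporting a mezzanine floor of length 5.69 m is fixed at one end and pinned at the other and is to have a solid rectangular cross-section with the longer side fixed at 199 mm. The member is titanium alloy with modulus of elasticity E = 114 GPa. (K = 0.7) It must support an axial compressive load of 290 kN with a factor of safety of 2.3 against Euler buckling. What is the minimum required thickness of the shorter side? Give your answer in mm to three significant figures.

Required P_cr = n·P = 2.3 × 290 = 667.0 kN
L_e = K·L = 0.7 × 5.69 = 3.983 m
Required I = P_cr·L_e²/(π²E) = 6.670×10^5 × 3.983² / (π² × 1.14×10^11) = 9.405×10^-6 m⁴
I_req = 9.405×10^6 mm⁴
Rectangle, weak axis: I_min = h·b³/12 with h = 199 mm fixed  ⇒  b = (12I/h)^(1/3) = 82.8 mm

b ≈ 82.8 mm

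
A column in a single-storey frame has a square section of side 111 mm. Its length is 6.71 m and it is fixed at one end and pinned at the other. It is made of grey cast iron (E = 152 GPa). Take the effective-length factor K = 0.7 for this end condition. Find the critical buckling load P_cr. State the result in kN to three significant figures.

I = a⁴/12 = 111⁴/12 = 1.265×10^7 mm⁴
I = 1.265×10^7 mm⁴ = 1.265×10^-5 m⁴
Effective length L_e = K·L = 0.7 × 6.71 = 4.697 m
P_cr = π²EI / L_e² = π² × 152×10⁹ × 1.265×10^-5 / 4.697² = 8.602×10^5 N

P_cr ≈ 860 kN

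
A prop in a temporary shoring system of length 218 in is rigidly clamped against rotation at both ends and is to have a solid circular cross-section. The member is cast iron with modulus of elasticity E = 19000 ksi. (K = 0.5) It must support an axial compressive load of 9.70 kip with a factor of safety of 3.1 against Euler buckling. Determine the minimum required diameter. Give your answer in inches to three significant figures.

Required P_cr = n·P = 3.1 × 9.70 = 30.07 kip
L_e = K·L = 0.5 × 218 = 109.0 in
Required I = P_cr·L_e²/(π²E) = 3.007×10^4 × 109.0² / (π² × 1.90×10^7) = 1.905 in⁴
Solid circle: I = πd⁴/64  ⇒  d = (64I/π)^(1/4) = (64×1.905/π)^(1/4) = 2.50 in

d ≈ 2.50 in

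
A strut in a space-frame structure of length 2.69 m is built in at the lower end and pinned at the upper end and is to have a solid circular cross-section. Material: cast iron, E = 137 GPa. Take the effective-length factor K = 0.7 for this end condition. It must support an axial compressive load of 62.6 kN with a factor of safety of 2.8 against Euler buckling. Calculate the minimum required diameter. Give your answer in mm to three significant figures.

d ≈ 55.3 mm

Required P_cr = n·P = 2.8 × 62.6 = 175.3 kN
L_e = K·L = 0.7 × 2.69 = 1.883 m
Required I = P_cr·L_e²/(π²E) = 1.753×10^5 × 1.883² / (π² × 1.37×10^11) = 4.596×10^-7 m⁴
I_req = 4.596×10^5 mm⁴
Solid circle: I = πd⁴/64  ⇒  d = (64I/π)^(1/4) = (64×4.596×10^5/π)^(1/4) = 55.3 mm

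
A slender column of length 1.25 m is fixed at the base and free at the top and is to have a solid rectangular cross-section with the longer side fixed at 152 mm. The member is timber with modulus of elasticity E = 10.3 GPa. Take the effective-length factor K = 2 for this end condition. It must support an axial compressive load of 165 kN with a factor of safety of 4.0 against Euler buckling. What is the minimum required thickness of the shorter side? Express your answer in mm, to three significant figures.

Required P_cr = n·P = 4.0 × 165 = 660.0 kN
L_e = K·L = 2 × 1.25 = 2.500 m
Required I = P_cr·L_e²/(π²E) = 6.600×10^5 × 2.500² / (π² × 1.03×10^10) = 4.058×10^-5 m⁴
I_req = 4.058×10^7 mm⁴
Rectangle, weak axis: I_min = h·b³/12 with h = 152 mm fixed  ⇒  b = (12I/h)^(1/3) = 147 mm

b ≈ 147 mm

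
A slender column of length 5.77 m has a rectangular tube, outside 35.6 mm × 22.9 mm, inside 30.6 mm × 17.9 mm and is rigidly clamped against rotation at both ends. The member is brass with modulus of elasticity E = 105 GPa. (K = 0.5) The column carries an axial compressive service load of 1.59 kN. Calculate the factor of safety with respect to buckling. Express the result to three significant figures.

n ≈ 1.64

Weak-axis I_min = (h_o·b_o³ − h_i·b_i³)/12 with b_o = 22.9, b_i = 17.90 mm (shorter outer/inner sides).
I_min = (35.6×22.9³ − 30.60×17.90³)/12 = 2.100×10^4 mm⁴
I = 2.100×10^4 mm⁴ = 2.100×10^-8 m⁴
Effective length L_e = K·L = 0.5 × 5.77 = 2.885 m
P_cr = π²EI / L_e² = π² × 105×10⁹ × 2.100×10^-8 / 2.885² = 2.615×10^3 N
Factor of safety n = P_cr / P = 2.6149 / 1.59 = 1.64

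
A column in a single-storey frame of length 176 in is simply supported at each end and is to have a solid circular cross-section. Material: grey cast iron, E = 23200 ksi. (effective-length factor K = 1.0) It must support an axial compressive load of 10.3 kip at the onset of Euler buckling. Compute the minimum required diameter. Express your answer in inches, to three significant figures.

L_e = K·L = 1 × 176 = 176.0 in
Required I = P_cr·L_e²/(π²E) = 1.030×10^4 × 176.0² / (π² × 2.32×10^7) = 1.393 in⁴
Solid circle: I = πd⁴/64  ⇒  d = (64I/π)^(1/4) = (64×1.393/π)^(1/4) = 2.31 in

d ≈ 2.31 in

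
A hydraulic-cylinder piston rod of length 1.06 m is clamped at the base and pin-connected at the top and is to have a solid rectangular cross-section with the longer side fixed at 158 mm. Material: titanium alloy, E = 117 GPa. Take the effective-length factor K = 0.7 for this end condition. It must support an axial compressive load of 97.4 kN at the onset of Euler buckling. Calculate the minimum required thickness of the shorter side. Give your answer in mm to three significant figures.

b ≈ 15.2 mm

L_e = K·L = 0.7 × 1.06 = 0.7420 m
Required I = P_cr·L_e²/(π²E) = 9.740×10^4 × 0.7420² / (π² × 1.17×10^11) = 4.644×10^-8 m⁴
I_req = 4.644×10^4 mm⁴
Rectangle, weak axis: I_min = h·b³/12 with h = 158 mm fixed  ⇒  b = (12I/h)^(1/3) = 15.2 mm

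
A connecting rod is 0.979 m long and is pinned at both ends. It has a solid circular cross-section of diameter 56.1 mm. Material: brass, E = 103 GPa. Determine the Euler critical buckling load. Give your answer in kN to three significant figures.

I = πd⁴/64 = π×56.1⁴/64 = 4.862×10^5 mm⁴
I = 4.862×10^5 mm⁴ = 4.862×10^-7 m⁴
Effective length L_e = K·L = 1 × 0.979 = 0.9790 m
P_cr = π²EI / L_e² = π² × 103×10⁹ × 4.862×10^-7 / 0.9790² = 5.157×10^5 N

P_cr ≈ 516 kN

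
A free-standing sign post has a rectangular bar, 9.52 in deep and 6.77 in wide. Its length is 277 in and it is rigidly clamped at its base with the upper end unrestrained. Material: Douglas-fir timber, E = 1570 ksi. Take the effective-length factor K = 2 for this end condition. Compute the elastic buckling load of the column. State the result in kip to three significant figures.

Buckling occurs about the weak axis: I_min = h·b³/12 with b = 6.77 in (the shorter side).
I_min = 9.52×6.77³/12 = 246.2 in⁴
Effective length L_e = K·L = 2 × 277 = 554.0 in
P_cr = π²EI / L_e² = π² × 1570×10³ × 246.2 / 554.0² = 1.243×10^4 lb

P_cr ≈ 12.4 kip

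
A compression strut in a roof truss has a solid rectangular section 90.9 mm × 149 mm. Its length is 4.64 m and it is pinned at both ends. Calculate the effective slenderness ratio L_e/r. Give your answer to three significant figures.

For a rectangle r_min = b/√12 = 90.9/√12 = 26.24 mm
L_e = K·L = 1 × 4.64 m = 4.640 m = 4640.0 mm
λ = L_e / r_min = 4640.0 / 26.24 = 177

λ ≈ 177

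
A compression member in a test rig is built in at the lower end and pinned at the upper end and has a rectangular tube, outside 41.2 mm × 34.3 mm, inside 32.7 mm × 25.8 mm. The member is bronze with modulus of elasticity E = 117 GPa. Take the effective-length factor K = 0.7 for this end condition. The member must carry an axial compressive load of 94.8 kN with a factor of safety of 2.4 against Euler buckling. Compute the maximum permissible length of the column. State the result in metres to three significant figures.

L_max ≈ 0.975 m

Weak-axis I_min = (h_o·b_o³ − h_i·b_i³)/12 with b_o = 34.3, b_i = 25.80 mm (shorter outer/inner sides).
I_min = (41.2×34.3³ − 32.70×25.80³)/12 = 9.175×10^4 mm⁴
I = 9.175×10^-8 m⁴
Required critical load P_cr = n·P = 2.4 × 94.8 = 227.5 kN = 2.275×10^5 N
From P_cr = π²EI/(K·L)²:  L = (1/K)·√(π²EI/P_cr) = (1/0.7)·√(π²×1.17×10^11×9.175×10^-8/2.275×10^5)
L = 0.975 m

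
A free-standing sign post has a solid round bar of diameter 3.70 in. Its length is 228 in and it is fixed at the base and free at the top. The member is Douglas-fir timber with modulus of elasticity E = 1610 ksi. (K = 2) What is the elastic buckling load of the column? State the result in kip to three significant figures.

P_cr ≈ 0.703 kip

I = πd⁴/64 = π×3.70⁴/64 = 9.200 in⁴
Effective length L_e = K·L = 2 × 228 = 456.0 in
P_cr = π²EI / L_e² = π² × 1610×10³ × 9.200 / 456.0² = 703.0 lb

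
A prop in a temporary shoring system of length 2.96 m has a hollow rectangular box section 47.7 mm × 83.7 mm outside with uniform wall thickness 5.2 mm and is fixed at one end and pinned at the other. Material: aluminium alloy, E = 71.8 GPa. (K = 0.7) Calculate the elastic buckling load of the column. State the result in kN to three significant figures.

P_cr ≈ 72.6 kN

Inner dimensions: h_i = 83.7 − 2×5.2 = 73.30 mm, b_i = 47.7 − 2×5.2 = 37.30 mm
Weak-axis I_min = (h_o·b_o³ − h_i·b_i³)/12 with b_o = 47.7, b_i = 37.30 mm (shorter outer/inner sides).
I_min = (83.7×47.7³ − 73.30×37.30³)/12 = 4.400×10^5 mm⁴
I = 4.400×10^5 mm⁴ = 4.400×10^-7 m⁴
Effective length L_e = K·L = 0.7 × 2.96 = 2.072 m
P_cr = π²EI / L_e² = π² × 71.8×10⁹ × 4.400×10^-7 / 2.072² = 7.263×10^4 N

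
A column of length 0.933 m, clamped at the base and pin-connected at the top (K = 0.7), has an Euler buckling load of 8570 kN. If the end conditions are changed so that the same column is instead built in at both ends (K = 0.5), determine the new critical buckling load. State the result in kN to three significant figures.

P_cr ≈ 16800 kN

P_cr ∝ 1/K², so P_cr,new = P_cr,old × (K_old/K_new)² = 8570 × (0.7/0.5)²
= 8570 × 1.960 = 16800 kN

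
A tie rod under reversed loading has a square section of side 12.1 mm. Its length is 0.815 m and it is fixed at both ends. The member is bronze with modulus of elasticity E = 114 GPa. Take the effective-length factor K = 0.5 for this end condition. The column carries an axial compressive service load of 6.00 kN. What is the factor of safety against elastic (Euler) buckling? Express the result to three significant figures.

I = a⁴/12 = 12.1⁴/12 = 1.786×10^3 mm⁴
I = 1.786×10^3 mm⁴ = 1.786×10^-9 m⁴
Effective length L_e = K·L = 0.5 × 0.815 = 0.4075 m
P_cr = π²EI / L_e² = π² × 114×10⁹ × 1.786×10^-9 / 0.4075² = 1.210×10^4 N
Factor of safety n = P_cr / P = 12.103 / 6.00 = 2.02

n ≈ 2.02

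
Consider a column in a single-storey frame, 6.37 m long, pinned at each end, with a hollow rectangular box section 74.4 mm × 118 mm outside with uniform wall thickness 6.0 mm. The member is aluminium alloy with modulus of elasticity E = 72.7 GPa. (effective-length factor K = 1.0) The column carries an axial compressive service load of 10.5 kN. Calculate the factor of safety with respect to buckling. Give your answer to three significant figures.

Inner dimensions: h_i = 118 − 2×6.0 = 106.0 mm, b_i = 74.4 − 2×6.0 = 62.40 mm
Weak-axis I_min = (h_o·b_o³ − h_i·b_i³)/12 with b_o = 74.4, b_i = 62.40 mm (shorter outer/inner sides).
I_min = (118×74.4³ − 106.0×62.40³)/12 = 1.903×10^6 mm⁴
I = 1.903×10^6 mm⁴ = 1.903×10^-6 m⁴
Effective length L_e = K·L = 1 × 6.37 = 6.370 m
P_cr = π²EI / L_e² = π² × 72.7×10⁹ × 1.903×10^-6 / 6.370² = 3.366×10^4 N
Factor of safety n = P_cr / P = 33.658 / 10.5 = 3.21

n ≈ 3.21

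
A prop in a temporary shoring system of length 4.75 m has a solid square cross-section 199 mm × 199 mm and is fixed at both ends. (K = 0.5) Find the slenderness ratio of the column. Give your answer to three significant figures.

λ ≈ 41.3

I = a⁴/12 = 199⁴/12 = 1.307×10^8 mm⁴
A = 3.960×10^4 mm²;  r_min = √(I/A) = √(1.307×10^8/3.960×10^4) = 57.45 mm
L_e = K·L = 0.5 × 4.75 m = 2.375 m = 2375.0 mm
λ = L_e / r_min = 2375.0 / 57.45 = 41.3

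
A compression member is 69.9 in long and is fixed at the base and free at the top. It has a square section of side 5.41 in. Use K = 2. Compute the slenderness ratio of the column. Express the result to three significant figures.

I = a⁴/12 = 5.41⁴/12 = 71.39 in⁴
A = 29.27 in²;  r_min = √(I/A) = √(71.39/29.27) = 1.562 in
L_e = K·L = 2 × 69.9 = 139.8 in
λ = L_e / r_min = 139.80 / 1.562 = 89.5

λ ≈ 89.5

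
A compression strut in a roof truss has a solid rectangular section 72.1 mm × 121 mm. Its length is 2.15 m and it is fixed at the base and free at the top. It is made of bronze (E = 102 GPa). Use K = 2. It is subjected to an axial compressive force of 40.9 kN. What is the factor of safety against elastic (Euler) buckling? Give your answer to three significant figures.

Buckling occurs about the weak axis: I_min = h·b³/12 with b = 72.1 mm (the shorter side).
I_min = 121×72.1³/12 = 3.779×10^6 mm⁴
I = 3.779×10^6 mm⁴ = 3.779×10^-6 m⁴
Effective length L_e = K·L = 2 × 2.15 = 4.300 m
P_cr = π²EI / L_e² = π² × 102×10⁹ × 3.779×10^-6 / 4.300² = 2.058×10^5 N
Factor of safety n = P_cr / P = 205.77 / 40.9 = 5.03

n ≈ 5.03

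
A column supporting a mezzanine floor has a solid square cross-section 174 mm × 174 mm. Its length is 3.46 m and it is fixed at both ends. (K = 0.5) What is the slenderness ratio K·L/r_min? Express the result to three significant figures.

λ ≈ 34.4

For a square r = a/√12 = 174/√12 = 50.23 mm
L_e = K·L = 0.5 × 3.46 m = 1.730 m = 1730.0 mm
λ = L_e / r_min = 1730.0 / 50.23 = 34.4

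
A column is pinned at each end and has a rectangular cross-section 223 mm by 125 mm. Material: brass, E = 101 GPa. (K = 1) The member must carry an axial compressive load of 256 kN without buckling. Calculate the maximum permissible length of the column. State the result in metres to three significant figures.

L_max ≈ 11.9 m

Buckling occurs about the weak axis: I_min = h·b³/12 with b = 125 mm (the shorter side).
I_min = 223×125³/12 = 3.630×10^7 mm⁴
I = 3.630×10^-5 m⁴
At the buckling limit P_cr = P = 2.560×10^5 N
From P_cr = π²EI/(K·L)²:  L = (1/K)·√(π²EI/P_cr) = (1/1)·√(π²×1.01×10^11×3.630×10^-5/2.560×10^5)
L = 11.9 m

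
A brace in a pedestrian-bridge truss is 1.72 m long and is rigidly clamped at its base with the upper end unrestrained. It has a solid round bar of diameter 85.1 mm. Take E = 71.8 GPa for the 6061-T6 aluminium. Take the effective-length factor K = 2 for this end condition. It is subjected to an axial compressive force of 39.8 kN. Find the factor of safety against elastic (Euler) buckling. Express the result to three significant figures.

I = πd⁴/64 = π×85.1⁴/64 = 2.574×10^6 mm⁴
I = 2.574×10^6 mm⁴ = 2.574×10^-6 m⁴
Effective length L_e = K·L = 2 × 1.72 = 3.440 m
P_cr = π²EI / L_e² = π² × 71.8×10⁹ × 2.574×10^-6 / 3.440² = 1.542×10^5 N
Factor of safety n = P_cr / P = 154.17 / 39.8 = 3.87

n ≈ 3.87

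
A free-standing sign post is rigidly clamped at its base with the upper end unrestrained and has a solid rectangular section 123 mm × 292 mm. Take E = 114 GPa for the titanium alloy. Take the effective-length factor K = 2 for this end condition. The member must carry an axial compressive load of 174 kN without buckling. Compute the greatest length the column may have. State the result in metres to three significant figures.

Buckling occurs about the weak axis: I_min = h·b³/12 with b = 123 mm (the shorter side).
I_min = 292×123³/12 = 4.528×10^7 mm⁴
I = 4.528×10^-5 m⁴
At the buckling limit P_cr = P = 1.740×10^5 N
From P_cr = π²EI/(K·L)²:  L = (1/K)·√(π²EI/P_cr) = (1/2)·√(π²×1.14×10^11×4.528×10^-5/1.740×10^5)
L = 8.56 m

L_max ≈ 8.56 m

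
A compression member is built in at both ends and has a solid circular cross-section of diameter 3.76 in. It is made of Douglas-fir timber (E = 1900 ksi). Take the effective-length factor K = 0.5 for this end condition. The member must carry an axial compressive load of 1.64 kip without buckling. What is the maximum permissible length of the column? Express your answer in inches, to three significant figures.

I = πd⁴/64 = π×3.76⁴/64 = 9.811 in⁴
At the buckling limit P_cr = P = 1.640×10^3 lb
From P_cr = π²EI/(K·L)²:  L = (1/K)·√(π²EI/P_cr) = (1/0.5)·√(π²×1.90×10^6×9.811/1.640×10^3)
L = 670 in

L_max ≈ 670 in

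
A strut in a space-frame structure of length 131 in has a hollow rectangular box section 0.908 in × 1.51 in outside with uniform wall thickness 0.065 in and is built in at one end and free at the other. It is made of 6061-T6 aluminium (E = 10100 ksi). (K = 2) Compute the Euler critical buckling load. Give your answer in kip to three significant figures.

P_cr ≈ 0.0582 kip

Inner dimensions: h_i = 1.51 − 2×0.065 = 1.380 in, b_i = 0.908 − 2×0.065 = 0.7780 in
Weak-axis I_min = (h_o·b_o³ − h_i·b_i³)/12 with b_o = 0.908, b_i = 0.7780 in (shorter outer/inner sides).
I_min = (1.51×0.908³ − 1.380×0.7780³)/12 = 4.005×10^-2 in⁴
Effective length L_e = K·L = 2 × 131 = 262.0 in
P_cr = π²EI / L_e² = π² × 10100×10³ × 4.005×10^-2 / 262.0² = 58.15 lb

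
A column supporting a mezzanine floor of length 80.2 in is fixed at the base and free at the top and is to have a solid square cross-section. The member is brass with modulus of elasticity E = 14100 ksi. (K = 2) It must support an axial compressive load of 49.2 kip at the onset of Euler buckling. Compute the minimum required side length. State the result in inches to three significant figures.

a ≈ 3.23 in

L_e = K·L = 2 × 80.2 = 160.4 in
Required I = P_cr·L_e²/(π²E) = 4.920×10^4 × 160.4² / (π² × 1.41×10^7) = 9.096 in⁴
Solid square: I = a⁴/12  ⇒  a = (12I)^(1/4) = (12×9.096)^(1/4) = 3.23 in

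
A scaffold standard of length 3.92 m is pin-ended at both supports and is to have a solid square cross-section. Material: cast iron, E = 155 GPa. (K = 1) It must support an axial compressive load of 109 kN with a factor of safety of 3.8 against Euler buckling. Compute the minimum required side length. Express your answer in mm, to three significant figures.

Required P_cr = n·P = 3.8 × 109 = 414.2 kN
L_e = K·L = 1 × 3.92 = 3.920 m
Required I = P_cr·L_e²/(π²E) = 4.142×10^5 × 3.920² / (π² × 1.55×10^11) = 4.161×10^-6 m⁴
I_req = 4.161×10^6 mm⁴
Solid square: I = a⁴/12  ⇒  a = (12I)^(1/4) = (12×4.161×10^6)^(1/4) = 84.1 mm

a ≈ 84.1 mm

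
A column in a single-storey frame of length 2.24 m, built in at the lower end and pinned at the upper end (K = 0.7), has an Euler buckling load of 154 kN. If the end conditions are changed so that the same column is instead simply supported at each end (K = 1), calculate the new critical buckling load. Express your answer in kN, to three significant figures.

P_cr ∝ 1/K², so P_cr,new = P_cr,old × (K_old/K_new)² = 154 × (0.7/1)²
= 154 × 0.4900 = 75.5 kN

P_cr ≈ 75.5 kN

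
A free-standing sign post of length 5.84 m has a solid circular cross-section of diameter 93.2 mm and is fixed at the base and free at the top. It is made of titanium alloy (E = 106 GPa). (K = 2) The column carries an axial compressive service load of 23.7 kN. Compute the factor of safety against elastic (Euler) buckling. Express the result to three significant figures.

I = πd⁴/64 = π×93.2⁴/64 = 3.704×10^6 mm⁴
I = 3.704×10^6 mm⁴ = 3.704×10^-6 m⁴
Effective length L_e = K·L = 2 × 5.84 = 11.68 m
P_cr = π²EI / L_e² = π² × 106×10⁹ × 3.704×10^-6 / 11.68² = 2.840×10^4 N
Factor of safety n = P_cr / P = 28.402 / 23.7 = 1.20

n ≈ 1.20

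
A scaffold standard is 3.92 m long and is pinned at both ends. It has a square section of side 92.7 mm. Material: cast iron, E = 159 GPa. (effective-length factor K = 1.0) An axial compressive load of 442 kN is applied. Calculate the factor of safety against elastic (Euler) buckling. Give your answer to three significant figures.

n ≈ 1.42

I = a⁴/12 = 92.7⁴/12 = 6.154×10^6 mm⁴
I = 6.154×10^6 mm⁴ = 6.154×10^-6 m⁴
Effective length L_e = K·L = 1 × 3.92 = 3.920 m
P_cr = π²EI / L_e² = π² × 159×10⁹ × 6.154×10^-6 / 3.920² = 6.284×10^5 N
Factor of safety n = P_cr / P = 628.44 / 442 = 1.42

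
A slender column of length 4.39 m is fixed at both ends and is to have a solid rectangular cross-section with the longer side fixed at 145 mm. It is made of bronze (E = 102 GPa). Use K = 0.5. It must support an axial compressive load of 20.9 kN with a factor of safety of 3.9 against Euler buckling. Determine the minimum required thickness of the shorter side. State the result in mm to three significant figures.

Required P_cr = n·P = 3.9 × 20.9 = 81.51 kN
L_e = K·L = 0.5 × 4.39 = 2.195 m
Required I = P_cr·L_e²/(π²E) = 8.151×10^4 × 2.195² / (π² × 1.02×10^11) = 3.901×10^-7 m⁴
I_req = 3.901×10^5 mm⁴
Rectangle, weak axis: I_min = h·b³/12 with h = 145 mm fixed  ⇒  b = (12I/h)^(1/3) = 31.8 mm

b ≈ 31.8 mm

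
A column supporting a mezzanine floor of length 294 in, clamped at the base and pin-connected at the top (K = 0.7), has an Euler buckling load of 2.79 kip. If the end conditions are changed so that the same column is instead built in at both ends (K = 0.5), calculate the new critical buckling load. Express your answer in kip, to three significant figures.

P_cr ∝ 1/K², so P_cr,new = P_cr,old × (K_old/K_new)² = 2.79 × (0.7/0.5)²
= 2.79 × 1.960 = 5.47 kip

P_cr ≈ 5.47 kip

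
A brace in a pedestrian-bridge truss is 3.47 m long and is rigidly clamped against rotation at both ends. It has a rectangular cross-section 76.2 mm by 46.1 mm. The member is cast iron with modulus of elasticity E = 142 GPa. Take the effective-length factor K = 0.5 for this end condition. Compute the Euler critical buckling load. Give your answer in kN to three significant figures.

Buckling occurs about the weak axis: I_min = h·b³/12 with b = 46.1 mm (the shorter side).
I_min = 76.2×46.1³/12 = 6.221×10^5 mm⁴
I = 6.221×10^5 mm⁴ = 6.221×10^-7 m⁴
Effective length L_e = K·L = 0.5 × 3.47 = 1.735 m
P_cr = π²EI / L_e² = π² × 142×10⁹ × 6.221×10^-7 / 1.735² = 2.896×10^5 N

P_cr ≈ 290 kN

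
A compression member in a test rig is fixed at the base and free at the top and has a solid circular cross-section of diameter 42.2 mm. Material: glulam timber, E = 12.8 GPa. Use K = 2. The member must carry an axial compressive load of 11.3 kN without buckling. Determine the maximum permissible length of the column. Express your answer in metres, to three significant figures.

I = πd⁴/64 = π×42.2⁴/64 = 1.557×10^5 mm⁴
I = 1.557×10^-7 m⁴
At the buckling limit P_cr = P = 1.130×10^4 N
From P_cr = π²EI/(K·L)²:  L = (1/K)·√(π²EI/P_cr) = (1/2)·√(π²×1.28×10^10×1.557×10^-7/1.130×10^4)
L = 0.660 m

L_max ≈ 0.660 m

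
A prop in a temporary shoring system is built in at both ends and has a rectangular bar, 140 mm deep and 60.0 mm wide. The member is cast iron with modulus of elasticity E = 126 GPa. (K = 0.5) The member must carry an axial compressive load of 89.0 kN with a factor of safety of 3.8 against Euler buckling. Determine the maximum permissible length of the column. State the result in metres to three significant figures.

L_max ≈ 6.09 m

Buckling occurs about the weak axis: I_min = h·b³/12 with b = 60.0 mm (the shorter side).
I_min = 140×60.0³/12 = 2.520×10^6 mm⁴
I = 2.520×10^-6 m⁴
Required critical load P_cr = n·P = 3.8 × 89.0 = 338.2 kN = 3.382×10^5 N
From P_cr = π²EI/(K·L)²:  L = (1/K)·√(π²EI/P_cr) = (1/0.5)·√(π²×1.26×10^11×2.520×10^-6/3.382×10^5)
L = 6.09 m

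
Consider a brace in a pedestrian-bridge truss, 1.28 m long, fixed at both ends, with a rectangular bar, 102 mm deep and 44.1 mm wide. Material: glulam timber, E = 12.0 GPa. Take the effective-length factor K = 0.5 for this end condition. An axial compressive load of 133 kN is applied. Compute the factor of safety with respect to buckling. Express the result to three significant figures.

Buckling occurs about the weak axis: I_min = h·b³/12 with b = 44.1 mm (the shorter side).
I_min = 102×44.1³/12 = 7.290×10^5 mm⁴
I = 7.290×10^5 mm⁴ = 7.290×10^-7 m⁴
Effective length L_e = K·L = 0.5 × 1.28 = 0.6400 m
P_cr = π²EI / L_e² = π² × 12.0×10⁹ × 7.290×10^-7 / 0.6400² = 2.108×10^5 N
Factor of safety n = P_cr / P = 210.79 / 133 = 1.58

n ≈ 1.58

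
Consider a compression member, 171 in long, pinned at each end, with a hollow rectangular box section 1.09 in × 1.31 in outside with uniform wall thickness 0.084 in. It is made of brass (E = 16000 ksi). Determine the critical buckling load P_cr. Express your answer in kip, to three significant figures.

Inner dimensions: h_i = 1.31 − 2×0.084 = 1.142 in, b_i = 1.09 − 2×0.084 = 0.9220 in
Weak-axis I_min = (h_o·b_o³ − h_i·b_i³)/12 with b_o = 1.09, b_i = 0.9220 in (shorter outer/inner sides).
I_min = (1.31×1.09³ − 1.142×0.9220³)/12 = 6.678×10^-2 in⁴
Effective length L_e = K·L = 1 × 171 = 171.0 in
P_cr = π²EI / L_e² = π² × 16000×10³ × 6.678×10^-2 / 171.0² = 360.7 lb

P_cr ≈ 0.361 kip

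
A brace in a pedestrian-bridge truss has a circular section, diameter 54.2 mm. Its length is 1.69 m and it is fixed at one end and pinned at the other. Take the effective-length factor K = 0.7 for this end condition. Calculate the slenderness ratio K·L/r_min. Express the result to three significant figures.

λ ≈ 87.3

For a solid circle r = d/4 = 54.2/4 = 13.55 mm
L_e = K·L = 0.7 × 1.69 m = 1.183 m = 1183.0 mm
λ = L_e / r_min = 1183.0 / 13.55 = 87.3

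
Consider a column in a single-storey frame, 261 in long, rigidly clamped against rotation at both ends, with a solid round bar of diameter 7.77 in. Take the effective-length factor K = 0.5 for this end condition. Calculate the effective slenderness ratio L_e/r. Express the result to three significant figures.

λ ≈ 67.2

For a solid circle r = d/4 = 7.77/4 = 1.942 in
L_e = K·L = 0.5 × 261 = 130.5 in
λ = L_e / r_min = 130.50 / 1.942 = 67.2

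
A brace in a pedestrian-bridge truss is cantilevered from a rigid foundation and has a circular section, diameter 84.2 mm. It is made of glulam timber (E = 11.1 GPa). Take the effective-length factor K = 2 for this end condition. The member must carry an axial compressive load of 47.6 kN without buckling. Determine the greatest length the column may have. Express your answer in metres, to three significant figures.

L_max ≈ 1.19 m

I = πd⁴/64 = π×84.2⁴/64 = 2.467×10^6 mm⁴
I = 2.467×10^-6 m⁴
At the buckling limit P_cr = P = 4.760×10^4 N
From P_cr = π²EI/(K·L)²:  L = (1/K)·√(π²EI/P_cr) = (1/2)·√(π²×1.11×10^10×2.467×10^-6/4.760×10^4)
L = 1.19 m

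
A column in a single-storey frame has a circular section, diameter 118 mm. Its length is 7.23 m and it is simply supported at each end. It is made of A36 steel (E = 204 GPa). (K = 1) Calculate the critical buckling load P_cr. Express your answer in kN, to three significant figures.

P_cr ≈ 367 kN

I = πd⁴/64 = π×118⁴/64 = 9.517×10^6 mm⁴
I = 9.517×10^6 mm⁴ = 9.517×10^-6 m⁴
Effective length L_e = K·L = 1 × 7.23 = 7.230 m
P_cr = π²EI / L_e² = π² × 204×10⁹ × 9.517×10^-6 / 7.230² = 3.666×10^5 N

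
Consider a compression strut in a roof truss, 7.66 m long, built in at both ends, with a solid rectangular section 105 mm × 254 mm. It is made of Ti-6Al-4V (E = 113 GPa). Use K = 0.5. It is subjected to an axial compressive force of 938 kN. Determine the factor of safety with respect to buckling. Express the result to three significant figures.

Buckling occurs about the weak axis: I_min = h·b³/12 with b = 105 mm (the shorter side).
I_min = 254×105³/12 = 2.450×10^7 mm⁴
I = 2.450×10^7 mm⁴ = 2.450×10^-5 m⁴
Effective length L_e = K·L = 0.5 × 7.66 = 3.830 m
P_cr = π²EI / L_e² = π² × 113×10⁹ × 2.450×10^-5 / 3.830² = 1.863×10^6 N
Factor of safety n = P_cr / P = 1862.9 / 938 = 1.99

n ≈ 1.99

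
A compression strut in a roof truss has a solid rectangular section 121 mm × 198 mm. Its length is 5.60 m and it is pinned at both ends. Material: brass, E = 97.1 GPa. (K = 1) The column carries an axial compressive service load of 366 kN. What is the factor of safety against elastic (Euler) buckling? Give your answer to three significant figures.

Buckling occurs about the weak axis: I_min = h·b³/12 with b = 121 mm (the shorter side).
I_min = 198×121³/12 = 2.923×10^7 mm⁴
I = 2.923×10^7 mm⁴ = 2.923×10^-5 m⁴
Effective length L_e = K·L = 1 × 5.60 = 5.600 m
P_cr = π²EI / L_e² = π² × 97.1×10⁹ × 2.923×10^-5 / 5.600² = 8.933×10^5 N
Factor of safety n = P_cr / P = 893.27 / 366 = 2.44

n ≈ 2.44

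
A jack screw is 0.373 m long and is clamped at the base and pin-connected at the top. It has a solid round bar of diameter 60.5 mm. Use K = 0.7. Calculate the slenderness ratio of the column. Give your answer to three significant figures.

λ ≈ 17.3

For a solid circle r = d/4 = 60.5/4 = 15.12 mm
L_e = K·L = 0.7 × 0.373 m = 0.2611 m = 261.10 mm
λ = L_e / r_min = 261.10 / 15.12 = 17.3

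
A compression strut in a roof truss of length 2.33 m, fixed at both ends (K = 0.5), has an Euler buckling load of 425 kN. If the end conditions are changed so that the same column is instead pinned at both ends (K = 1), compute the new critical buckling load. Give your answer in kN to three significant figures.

P_cr ≈ 106 kN

P_cr ∝ 1/K², so P_cr,new = P_cr,old × (K_old/K_new)² = 425 × (0.5/1)²
= 425 × 0.2500 = 106 kN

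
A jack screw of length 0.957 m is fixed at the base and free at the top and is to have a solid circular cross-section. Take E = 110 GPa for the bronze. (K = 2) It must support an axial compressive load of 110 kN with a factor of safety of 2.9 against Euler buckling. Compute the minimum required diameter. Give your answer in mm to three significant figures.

d ≈ 68.4 mm

Required P_cr = n·P = 2.9 × 110 = 319.0 kN
L_e = K·L = 2 × 0.957 = 1.914 m
Required I = P_cr·L_e²/(π²E) = 3.190×10^5 × 1.914² / (π² × 1.10×10^11) = 1.076×10^-6 m⁴
I_req = 1.076×10^6 mm⁴
Solid circle: I = πd⁴/64  ⇒  d = (64I/π)^(1/4) = (64×1.076×10^6/π)^(1/4) = 68.4 mm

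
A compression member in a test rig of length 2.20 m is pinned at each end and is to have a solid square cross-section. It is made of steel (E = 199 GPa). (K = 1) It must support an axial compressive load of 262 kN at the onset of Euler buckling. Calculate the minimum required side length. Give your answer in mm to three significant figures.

a ≈ 52.8 mm

L_e = K·L = 1 × 2.20 = 2.200 m
Required I = P_cr·L_e²/(π²E) = 2.620×10^5 × 2.200² / (π² × 1.99×10^11) = 6.456×10^-7 m⁴
I_req = 6.456×10^5 mm⁴
Solid square: I = a⁴/12  ⇒  a = (12I)^(1/4) = (12×6.456×10^5)^(1/4) = 52.8 mm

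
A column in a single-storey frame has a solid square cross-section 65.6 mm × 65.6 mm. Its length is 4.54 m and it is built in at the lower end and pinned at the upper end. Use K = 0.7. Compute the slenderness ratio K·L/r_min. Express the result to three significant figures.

λ ≈ 168

For a square r = a/√12 = 65.6/√12 = 18.94 mm
L_e = K·L = 0.7 × 4.54 m = 3.178 m = 3178.0 mm
λ = L_e / r_min = 3178.0 / 18.94 = 168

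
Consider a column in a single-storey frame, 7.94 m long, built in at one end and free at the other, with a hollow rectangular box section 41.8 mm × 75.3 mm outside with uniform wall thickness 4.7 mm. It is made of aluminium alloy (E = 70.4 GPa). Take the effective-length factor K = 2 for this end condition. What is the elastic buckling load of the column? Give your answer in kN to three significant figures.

Inner dimensions: h_i = 75.3 − 2×4.7 = 65.90 mm, b_i = 41.8 − 2×4.7 = 32.40 mm
Weak-axis I_min = (h_o·b_o³ − h_i·b_i³)/12 with b_o = 41.8, b_i = 32.40 mm (shorter outer/inner sides).
I_min = (75.3×41.8³ − 65.90×32.40³)/12 = 2.715×10^5 mm⁴
I = 2.715×10^5 mm⁴ = 2.715×10^-7 m⁴
Effective length L_e = K·L = 2 × 7.94 = 15.88 m
P_cr = π²EI / L_e² = π² × 70.4×10⁹ × 2.715×10^-7 / 15.88² = 748.1 N

P_cr ≈ 0.748 kN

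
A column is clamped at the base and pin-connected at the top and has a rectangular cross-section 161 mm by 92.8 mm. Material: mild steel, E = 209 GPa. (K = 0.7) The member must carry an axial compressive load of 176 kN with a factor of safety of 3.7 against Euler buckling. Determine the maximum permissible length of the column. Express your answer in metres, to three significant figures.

Buckling occurs about the weak axis: I_min = h·b³/12 with b = 92.8 mm (the shorter side).
I_min = 161×92.8³/12 = 1.072×10^7 mm⁴
I = 1.072×10^-5 m⁴
Required critical load P_cr = n·P = 3.7 × 176 = 651.2 kN = 6.512×10^5 N
From P_cr = π²EI/(K·L)²:  L = (1/K)·√(π²EI/P_cr) = (1/0.7)·√(π²×2.09×10^11×1.072×10^-5/6.512×10^5)
L = 8.33 m

L_max ≈ 8.33 m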